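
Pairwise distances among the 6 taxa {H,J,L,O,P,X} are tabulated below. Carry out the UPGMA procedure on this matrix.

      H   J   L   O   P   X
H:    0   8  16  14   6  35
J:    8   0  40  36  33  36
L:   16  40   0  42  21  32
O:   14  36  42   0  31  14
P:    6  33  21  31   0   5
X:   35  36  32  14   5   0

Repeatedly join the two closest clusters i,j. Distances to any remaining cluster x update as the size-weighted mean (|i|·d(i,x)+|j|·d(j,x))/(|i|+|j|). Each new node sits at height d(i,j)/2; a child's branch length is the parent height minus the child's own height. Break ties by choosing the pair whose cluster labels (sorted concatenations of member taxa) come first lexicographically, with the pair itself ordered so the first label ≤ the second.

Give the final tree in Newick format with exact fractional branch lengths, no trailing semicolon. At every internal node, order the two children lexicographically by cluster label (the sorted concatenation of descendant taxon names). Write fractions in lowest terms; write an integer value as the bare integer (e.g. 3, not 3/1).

(((H:4,J:4):28/3,(O:45/4,(P:5/2,X:5/2):35/4):25/12):53/30,L:151/10)

iteration 1: select P,X (d=5); attach at lengths (5/2, 5/2); label the merged cluster PX
  updated: d(H,PX)=41/2, d(J,PX)=69/2, d(L,PX)=53/2, d(O,PX)=45/2
iteration 2: select H,J (d=8); attach at lengths (4, 4); label the merged cluster HJ
  updated: d(HJ,L)=28, d(HJ,O)=25, d(HJ,PX)=55/2
iteration 3: select O,PX (d=45/2); attach at lengths (45/4, 35/4); label the merged cluster OPX
  updated: d(HJ,OPX)=80/3, d(L,OPX)=95/3
iteration 4: select HJ,OPX (d=80/3); attach at lengths (28/3, 25/12); label the merged cluster HJOPX
  updated: d(HJOPX,L)=151/5
iteration 5: select HJOPX,L (d=151/5); attach at lengths (53/30, 151/10); label the merged cluster HJLOPX
final tree: (((H:4,J:4):28/3,(O:45/4,(P:5/2,X:5/2):35/4):25/12):53/30,L:151/10)
total length: 3677/60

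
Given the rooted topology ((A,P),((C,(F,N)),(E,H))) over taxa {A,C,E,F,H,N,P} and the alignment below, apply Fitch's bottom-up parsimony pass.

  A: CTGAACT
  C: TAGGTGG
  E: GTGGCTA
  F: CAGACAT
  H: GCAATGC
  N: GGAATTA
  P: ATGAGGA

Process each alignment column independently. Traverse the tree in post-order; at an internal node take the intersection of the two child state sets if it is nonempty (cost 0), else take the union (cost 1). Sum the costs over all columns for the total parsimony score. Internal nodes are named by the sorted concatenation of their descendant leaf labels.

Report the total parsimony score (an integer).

23

site 0, node AP: A={C} ∪ P={A} → {A,C} (+1)
site 0, node FN: F={C} ∪ N={G} → {C,G} (+1)
site 0, node CFN: C={T} ∪ FN={C,G} → {C,G,T} (+1)
site 0, node EH: E={G} ∩ H={G} → {G} (+0)
site 0, node CEFHN: CFN={C,G,T} ∩ EH={G} → {G} (+0)
site 0, node ACEFHNP: AP={A,C} ∪ CEFHN={G} → {A,C,G} (+1)
site 1, node AP: A={T} ∩ P={T} → {T} (+0)
site 1, node FN: F={A} ∪ N={G} → {A,G} (+1)
site 1, node CFN: C={A} ∩ FN={A,G} → {A} (+0)
site 1, node EH: E={T} ∪ H={C} → {C,T} (+1)
site 1, node CEFHN: CFN={A} ∪ EH={C,T} → {A,C,T} (+1)
site 1, node ACEFHNP: AP={T} ∩ CEFHN={A,C,T} → {T} (+0)
site 2, node AP: A={G} ∩ P={G} → {G} (+0)
site 2, node FN: F={G} ∪ N={A} → {A,G} (+1)
site 2, node CFN: C={G} ∩ FN={A,G} → {G} (+0)
site 2, node EH: E={G} ∪ H={A} → {A,G} (+1)
site 2, node CEFHN: CFN={G} ∩ EH={A,G} → {G} (+0)
site 2, node ACEFHNP: AP={G} ∩ CEFHN={G} → {G} (+0)
site 3, node AP: A={A} ∩ P={A} → {A} (+0)
site 3, node FN: F={A} ∩ N={A} → {A} (+0)
site 3, node CFN: C={G} ∪ FN={A} → {A,G} (+1)
site 3, node EH: E={G} ∪ H={A} → {A,G} (+1)
site 3, node CEFHN: CFN={A,G} ∩ EH={A,G} → {A,G} (+0)
site 3, node ACEFHNP: AP={A} ∩ CEFHN={A,G} → {A} (+0)
site 4, node AP: A={A} ∪ P={G} → {A,G} (+1)
site 4, node FN: F={C} ∪ N={T} → {C,T} (+1)
site 4, node CFN: C={T} ∩ FN={C,T} → {T} (+0)
site 4, node EH: E={C} ∪ H={T} → {C,T} (+1)
site 4, node CEFHN: CFN={T} ∩ EH={C,T} → {T} (+0)
site 4, node ACEFHNP: AP={A,G} ∪ CEFHN={T} → {A,G,T} (+1)
site 5, node AP: A={C} ∪ P={G} → {C,G} (+1)
site 5, node FN: F={A} ∪ N={T} → {A,T} (+1)
site 5, node CFN: C={G} ∪ FN={A,T} → {A,G,T} (+1)
site 5, node EH: E={T} ∪ H={G} → {G,T} (+1)
site 5, node CEFHN: CFN={A,G,T} ∩ EH={G,T} → {G,T} (+0)
site 5, node ACEFHNP: AP={C,G} ∩ CEFHN={G,T} → {G} (+0)
site 6, node AP: A={T} ∪ P={A} → {A,T} (+1)
site 6, node FN: F={T} ∪ N={A} → {A,T} (+1)
site 6, node CFN: C={G} ∪ FN={A,T} → {A,G,T} (+1)
site 6, node EH: E={A} ∪ H={C} → {A,C} (+1)
site 6, node CEFHN: CFN={A,G,T} ∩ EH={A,C} → {A} (+0)
site 6, node ACEFHNP: AP={A,T} ∩ CEFHN={A} → {A} (+0)
per-site changes: [4, 3, 2, 2, 4, 4, 4]; total = 23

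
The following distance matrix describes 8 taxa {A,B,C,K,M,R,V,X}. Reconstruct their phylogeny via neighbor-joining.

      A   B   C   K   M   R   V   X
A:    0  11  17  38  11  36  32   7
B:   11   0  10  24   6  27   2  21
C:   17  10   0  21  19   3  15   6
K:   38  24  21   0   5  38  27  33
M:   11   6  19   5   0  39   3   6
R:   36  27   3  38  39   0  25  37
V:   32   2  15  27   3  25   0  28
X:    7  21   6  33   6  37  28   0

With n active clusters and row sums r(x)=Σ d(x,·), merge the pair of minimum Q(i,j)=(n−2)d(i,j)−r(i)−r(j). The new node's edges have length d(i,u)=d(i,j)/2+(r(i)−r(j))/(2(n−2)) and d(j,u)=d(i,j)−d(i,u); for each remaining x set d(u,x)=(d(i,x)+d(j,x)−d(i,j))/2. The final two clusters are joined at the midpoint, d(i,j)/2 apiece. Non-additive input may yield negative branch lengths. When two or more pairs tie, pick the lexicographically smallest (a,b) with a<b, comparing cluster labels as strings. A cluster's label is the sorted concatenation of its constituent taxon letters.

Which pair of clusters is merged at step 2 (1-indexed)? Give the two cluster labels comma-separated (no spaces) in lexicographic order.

step 1: merge (C,R) at d=3, Q=-278; branch lengths C→-8, R→11; new cluster CR
  updated: d(A,CR)=25, d(B,CR)=17, d(CR,K)=28, d(CR,M)=55/2, d(CR,V)=37/2, d(CR,X)=20
step 2: merge (A,X) at d=7, Q=-204; branch lengths A→22/5, X→13/5; new cluster AX
  updated: d(AX,B)=25/2, d(AX,CR)=19, d(AX,K)=32, d(AX,M)=5, d(AX,V)=53/2
step 3: merge (K,M) at d=5, Q=-285/2; branch lengths K→179/16, M→-99/16; new cluster KM
  updated: d(AX,KM)=16, d(B,KM)=25/2, d(CR,KM)=101/4, d(KM,V)=25/2
step 4: merge (B,V) at d=2, Q=-195/2; branch lengths B→-19/12, V→43/12; new cluster BV
  updated: d(AX,BV)=37/2, d(BV,CR)=67/4, d(BV,KM)=23/2
step 5: merge (AX,CR) at d=19, Q=-153/2; branch lengths AX→61/8, CR→91/8; new cluster ACRX
  updated: d(ACRX,BV)=65/8, d(ACRX,KM)=89/8
step 6: merge (ACRX,BV) at d=65/8, Q=-123/4; branch lengths ACRX→31/8, BV→17/4; new cluster ABCRVX
  updated: d(ABCRVX,KM)=29/4
step 7: merge (ABCRVX,KM) at d=29/4; branch lengths ABCRVX→29/8, KM→29/8; new cluster ABCKMRVX
final tree: ((((A:22/5,X:13/5):61/8,(C:-8,R:11):91/8):31/8,(B:-19/12,V:43/12):17/4):29/8,(K:179/16,M:-99/16):29/8)
total length: 411/8

A,X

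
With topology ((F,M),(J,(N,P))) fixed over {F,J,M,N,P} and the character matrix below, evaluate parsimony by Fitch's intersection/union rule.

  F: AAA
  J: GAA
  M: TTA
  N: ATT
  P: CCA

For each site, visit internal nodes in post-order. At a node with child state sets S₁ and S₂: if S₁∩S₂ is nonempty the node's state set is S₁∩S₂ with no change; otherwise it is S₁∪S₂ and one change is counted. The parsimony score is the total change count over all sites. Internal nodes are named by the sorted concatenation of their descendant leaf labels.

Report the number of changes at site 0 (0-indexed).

3

FM@0: {A} ∪ {T} = {A,T} (union, +1)
NP@0: {A} ∪ {C} = {A,C} (union, +1)
JNP@0: {G} ∪ {A,C} = {A,C,G} (union, +1)
FJMNP@0: {A,T} ∩ {A,C,G} = {A} (intersection, +0)
FM@1: {A} ∪ {T} = {A,T} (union, +1)
NP@1: {T} ∪ {C} = {C,T} (union, +1)
JNP@1: {A} ∪ {C,T} = {A,C,T} (union, +1)
FJMNP@1: {A,T} ∩ {A,C,T} = {A,T} (intersection, +0)
FM@2: {A} ∩ {A} = {A} (intersection, +0)
NP@2: {T} ∪ {A} = {A,T} (union, +1)
JNP@2: {A} ∩ {A,T} = {A} (intersection, +0)
FJMNP@2: {A} ∩ {A} = {A} (intersection, +0)
per-site changes: [3, 3, 1]; total = 7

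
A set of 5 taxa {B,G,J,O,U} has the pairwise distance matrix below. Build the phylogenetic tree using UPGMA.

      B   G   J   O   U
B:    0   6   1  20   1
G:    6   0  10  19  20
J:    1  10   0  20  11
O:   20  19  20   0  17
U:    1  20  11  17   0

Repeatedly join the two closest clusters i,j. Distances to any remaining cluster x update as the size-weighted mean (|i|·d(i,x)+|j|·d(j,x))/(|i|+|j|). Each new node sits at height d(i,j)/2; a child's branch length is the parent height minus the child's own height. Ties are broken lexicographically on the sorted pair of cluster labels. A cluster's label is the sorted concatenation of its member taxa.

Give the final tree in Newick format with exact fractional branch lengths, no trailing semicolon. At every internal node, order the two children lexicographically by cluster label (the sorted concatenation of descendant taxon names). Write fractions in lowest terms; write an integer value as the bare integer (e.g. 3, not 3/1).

((((B:1/2,J:1/2):5/2,U:3):3,G:6):7/2,O:19/2)

1. join B+J (d=1) ⇒ BJ; edges |B|=1/2, |J|=1/2
  updated: d(BJ,G)=8, d(BJ,O)=20, d(BJ,U)=6
2. join BJ+U (d=6) ⇒ BJU; edges |BJ|=5/2, |U|=3
  updated: d(BJU,G)=12, d(BJU,O)=19
3. join BJU+G (d=12) ⇒ BGJU; edges |BJU|=3, |G|=6
  updated: d(BGJU,O)=19
4. join BGJU+O (d=19) ⇒ BGJOU; edges |BGJU|=7/2, |O|=19/2
final tree: ((((B:1/2,J:1/2):5/2,U:3):3,G:6):7/2,O:19/2)
total length: 57/2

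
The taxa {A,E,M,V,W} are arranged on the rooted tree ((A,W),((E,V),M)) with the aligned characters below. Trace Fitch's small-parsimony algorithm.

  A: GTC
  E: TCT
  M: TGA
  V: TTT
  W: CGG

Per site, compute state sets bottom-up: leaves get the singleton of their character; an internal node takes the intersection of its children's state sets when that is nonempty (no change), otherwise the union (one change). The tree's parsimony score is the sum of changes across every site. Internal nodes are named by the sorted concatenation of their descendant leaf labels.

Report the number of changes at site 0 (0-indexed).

2

site 0, node AW: A={G} ∪ W={C} → {C,G} (+1)
site 0, node EV: E={T} ∩ V={T} → {T} (+0)
site 0, node EMV: EV={T} ∩ M={T} → {T} (+0)
site 0, node AEMVW: AW={C,G} ∪ EMV={T} → {C,G,T} (+1)
site 1, node AW: A={T} ∪ W={G} → {G,T} (+1)
site 1, node EV: E={C} ∪ V={T} → {C,T} (+1)
site 1, node EMV: EV={C,T} ∪ M={G} → {C,G,T} (+1)
site 1, node AEMVW: AW={G,T} ∩ EMV={C,G,T} → {G,T} (+0)
site 2, node AW: A={C} ∪ W={G} → {C,G} (+1)
site 2, node EV: E={T} ∩ V={T} → {T} (+0)
site 2, node EMV: EV={T} ∪ M={A} → {A,T} (+1)
site 2, node AEMVW: AW={C,G} ∪ EMV={A,T} → {A,C,G,T} (+1)
per-site changes: [2, 3, 3]; total = 8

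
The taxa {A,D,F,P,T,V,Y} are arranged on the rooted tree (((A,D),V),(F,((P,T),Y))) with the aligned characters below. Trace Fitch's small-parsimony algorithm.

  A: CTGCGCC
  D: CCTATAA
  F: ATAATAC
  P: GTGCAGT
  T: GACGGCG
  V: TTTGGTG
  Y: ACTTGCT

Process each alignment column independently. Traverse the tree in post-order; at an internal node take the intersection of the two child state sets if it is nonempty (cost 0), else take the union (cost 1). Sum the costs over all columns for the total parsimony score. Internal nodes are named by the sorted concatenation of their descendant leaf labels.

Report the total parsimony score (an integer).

26

AD@0: {C} ∩ {C} = {C} (intersection, +0)
ADV@0: {C} ∪ {T} = {C,T} (union, +1)
PT@0: {G} ∩ {G} = {G} (intersection, +0)
PTY@0: {G} ∪ {A} = {A,G} (union, +1)
FPTY@0: {A} ∩ {A,G} = {A} (intersection, +0)
ADFPTVY@0: {C,T} ∪ {A} = {A,C,T} (union, +1)
AD@1: {T} ∪ {C} = {C,T} (union, +1)
ADV@1: {C,T} ∩ {T} = {T} (intersection, +0)
PT@1: {T} ∪ {A} = {A,T} (union, +1)
PTY@1: {A,T} ∪ {C} = {A,C,T} (union, +1)
FPTY@1: {T} ∩ {A,C,T} = {T} (intersection, +0)
ADFPTVY@1: {T} ∩ {T} = {T} (intersection, +0)
AD@2: {G} ∪ {T} = {G,T} (union, +1)
ADV@2: {G,T} ∩ {T} = {T} (intersection, +0)
PT@2: {G} ∪ {C} = {C,G} (union, +1)
PTY@2: {C,G} ∪ {T} = {C,G,T} (union, +1)
FPTY@2: {A} ∪ {C,G,T} = {A,C,G,T} (union, +1)
ADFPTVY@2: {T} ∩ {A,C,G,T} = {T} (intersection, +0)
AD@3: {C} ∪ {A} = {A,C} (union, +1)
ADV@3: {A,C} ∪ {G} = {A,C,G} (union, +1)
PT@3: {C} ∪ {G} = {C,G} (union, +1)
PTY@3: {C,G} ∪ {T} = {C,G,T} (union, +1)
FPTY@3: {A} ∪ {C,G,T} = {A,C,G,T} (union, +1)
ADFPTVY@3: {A,C,G} ∩ {A,C,G,T} = {A,C,G} (intersection, +0)
AD@4: {G} ∪ {T} = {G,T} (union, +1)
ADV@4: {G,T} ∩ {G} = {G} (intersection, +0)
PT@4: {A} ∪ {G} = {A,G} (union, +1)
PTY@4: {A,G} ∩ {G} = {G} (intersection, +0)
FPTY@4: {T} ∪ {G} = {G,T} (union, +1)
ADFPTVY@4: {G} ∩ {G,T} = {G} (intersection, +0)
AD@5: {C} ∪ {A} = {A,C} (union, +1)
ADV@5: {A,C} ∪ {T} = {A,C,T} (union, +1)
PT@5: {G} ∪ {C} = {C,G} (union, +1)
PTY@5: {C,G} ∩ {C} = {C} (intersection, +0)
FPTY@5: {A} ∪ {C} = {A,C} (union, +1)
ADFPTVY@5: {A,C,T} ∩ {A,C} = {A,C} (intersection, +0)
AD@6: {C} ∪ {A} = {A,C} (union, +1)
ADV@6: {A,C} ∪ {G} = {A,C,G} (union, +1)
PT@6: {T} ∪ {G} = {G,T} (union, +1)
PTY@6: {G,T} ∩ {T} = {T} (intersection, +0)
FPTY@6: {C} ∪ {T} = {C,T} (union, +1)
ADFPTVY@6: {A,C,G} ∩ {C,T} = {C} (intersection, +0)
per-site changes: [3, 3, 4, 5, 3, 4, 4]; total = 26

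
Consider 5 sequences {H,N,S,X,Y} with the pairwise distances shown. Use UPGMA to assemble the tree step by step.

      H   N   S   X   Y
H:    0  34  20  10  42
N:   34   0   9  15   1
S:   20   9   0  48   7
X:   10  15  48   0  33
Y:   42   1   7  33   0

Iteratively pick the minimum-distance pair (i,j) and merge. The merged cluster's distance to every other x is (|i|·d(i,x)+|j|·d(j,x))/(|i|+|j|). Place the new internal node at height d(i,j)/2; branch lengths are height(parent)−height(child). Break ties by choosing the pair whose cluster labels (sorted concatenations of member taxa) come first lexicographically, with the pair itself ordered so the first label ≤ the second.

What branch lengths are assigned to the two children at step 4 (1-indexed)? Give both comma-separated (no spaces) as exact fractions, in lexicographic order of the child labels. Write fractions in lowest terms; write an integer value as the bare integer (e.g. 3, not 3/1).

11,12

1. join N+Y (d=1) ⇒ NY; edges |N|=1/2, |Y|=1/2
  updated: d(H,NY)=38, d(NY,S)=8, d(NY,X)=24
2. join NY+S (d=8) ⇒ NSY; edges |NY|=7/2, |S|=4
  updated: d(H,NSY)=32, d(NSY,X)=32
3. join H+X (d=10) ⇒ HX; edges |H|=5, |X|=5
  updated: d(HX,NSY)=32
4. join HX+NSY (d=32) ⇒ HNSXY; edges |HX|=11, |NSY|=12
final tree: ((H:5,X:5):11,((N:1/2,Y:1/2):7/2,S:4):12)
total length: 83/2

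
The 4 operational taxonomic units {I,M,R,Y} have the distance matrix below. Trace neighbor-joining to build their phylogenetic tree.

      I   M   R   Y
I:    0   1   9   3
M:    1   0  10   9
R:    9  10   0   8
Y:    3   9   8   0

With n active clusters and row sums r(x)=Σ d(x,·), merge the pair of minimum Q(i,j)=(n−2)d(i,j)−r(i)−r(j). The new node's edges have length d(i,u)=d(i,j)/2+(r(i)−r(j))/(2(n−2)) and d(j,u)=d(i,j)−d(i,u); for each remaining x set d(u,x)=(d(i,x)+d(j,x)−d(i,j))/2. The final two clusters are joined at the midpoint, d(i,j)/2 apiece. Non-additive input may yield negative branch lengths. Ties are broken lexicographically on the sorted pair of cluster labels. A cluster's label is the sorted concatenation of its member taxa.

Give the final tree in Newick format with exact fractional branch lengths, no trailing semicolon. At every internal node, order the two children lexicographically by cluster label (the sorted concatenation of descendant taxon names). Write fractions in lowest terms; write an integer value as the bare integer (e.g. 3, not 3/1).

1. join I+M (d=1, Q=-31) ⇒ IM; edges |I|=-5/4, |M|=9/4
  updated: d(IM,R)=9, d(IM,Y)=11/2
2. join IM+R (d=9, Q=-45/2) ⇒ IMR; edges |IM|=13/4, |R|=23/4
  updated: d(IMR,Y)=9/4
3. join IMR+Y (d=9/4) ⇒ IMRY; edges |IMR|=9/8, |Y|=9/8
final tree: (((I:-5/4,M:9/4):13/4,R:23/4):9/8,Y:9/8)
total length: 49/4

(((I:-5/4,M:9/4):13/4,R:23/4):9/8,Y:9/8)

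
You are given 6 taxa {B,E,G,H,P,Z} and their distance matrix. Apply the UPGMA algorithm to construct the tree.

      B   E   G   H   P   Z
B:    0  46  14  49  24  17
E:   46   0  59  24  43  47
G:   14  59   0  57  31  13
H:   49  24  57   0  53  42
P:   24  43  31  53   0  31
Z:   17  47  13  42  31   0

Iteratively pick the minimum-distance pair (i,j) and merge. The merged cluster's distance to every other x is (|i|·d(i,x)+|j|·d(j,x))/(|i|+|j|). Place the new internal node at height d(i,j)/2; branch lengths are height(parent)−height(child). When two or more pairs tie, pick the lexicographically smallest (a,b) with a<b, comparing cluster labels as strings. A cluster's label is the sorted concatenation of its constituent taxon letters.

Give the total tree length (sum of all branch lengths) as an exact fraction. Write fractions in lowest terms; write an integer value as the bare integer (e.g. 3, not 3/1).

1081/12

iteration 1: select G,Z (d=13); attach at lengths (13/2, 13/2); label the merged cluster GZ
  updated: d(B,GZ)=31/2, d(E,GZ)=53, d(GZ,H)=99/2, d(GZ,P)=31
iteration 2: select B,GZ (d=31/2); attach at lengths (31/4, 5/4); label the merged cluster BGZ
  updated: d(BGZ,E)=152/3, d(BGZ,H)=148/3, d(BGZ,P)=86/3
iteration 3: select E,H (d=24); attach at lengths (12, 12); label the merged cluster EH
  updated: d(BGZ,EH)=50, d(EH,P)=48
iteration 4: select BGZ,P (d=86/3); attach at lengths (79/12, 43/3); label the merged cluster BGPZ
  updated: d(BGPZ,EH)=99/2
iteration 5: select BGPZ,EH (d=99/2); attach at lengths (125/12, 51/4); label the merged cluster BEGHPZ
final tree: (((B:31/4,(G:13/2,Z:13/2):5/4):79/12,P:43/3):125/12,(E:12,H:12):51/4)
total length: 1081/12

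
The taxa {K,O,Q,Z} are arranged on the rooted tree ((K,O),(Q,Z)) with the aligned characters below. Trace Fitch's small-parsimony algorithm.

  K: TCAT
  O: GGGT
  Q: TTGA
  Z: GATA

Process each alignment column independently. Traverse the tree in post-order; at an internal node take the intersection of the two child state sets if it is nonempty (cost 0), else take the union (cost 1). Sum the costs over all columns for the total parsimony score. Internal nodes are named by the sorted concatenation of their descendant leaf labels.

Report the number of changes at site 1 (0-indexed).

3

site 0, node KO: K={T} ∪ O={G} → {G,T} (+1)
site 0, node QZ: Q={T} ∪ Z={G} → {G,T} (+1)
site 0, node KOQZ: KO={G,T} ∩ QZ={G,T} → {G,T} (+0)
site 1, node KO: K={C} ∪ O={G} → {C,G} (+1)
site 1, node QZ: Q={T} ∪ Z={A} → {A,T} (+1)
site 1, node KOQZ: KO={C,G} ∪ QZ={A,T} → {A,C,G,T} (+1)
site 2, node KO: K={A} ∪ O={G} → {A,G} (+1)
site 2, node QZ: Q={G} ∪ Z={T} → {G,T} (+1)
site 2, node KOQZ: KO={A,G} ∩ QZ={G,T} → {G} (+0)
site 3, node KO: K={T} ∩ O={T} → {T} (+0)
site 3, node QZ: Q={A} ∩ Z={A} → {A} (+0)
site 3, node KOQZ: KO={T} ∪ QZ={A} → {A,T} (+1)
per-site changes: [2, 3, 2, 1]; total = 8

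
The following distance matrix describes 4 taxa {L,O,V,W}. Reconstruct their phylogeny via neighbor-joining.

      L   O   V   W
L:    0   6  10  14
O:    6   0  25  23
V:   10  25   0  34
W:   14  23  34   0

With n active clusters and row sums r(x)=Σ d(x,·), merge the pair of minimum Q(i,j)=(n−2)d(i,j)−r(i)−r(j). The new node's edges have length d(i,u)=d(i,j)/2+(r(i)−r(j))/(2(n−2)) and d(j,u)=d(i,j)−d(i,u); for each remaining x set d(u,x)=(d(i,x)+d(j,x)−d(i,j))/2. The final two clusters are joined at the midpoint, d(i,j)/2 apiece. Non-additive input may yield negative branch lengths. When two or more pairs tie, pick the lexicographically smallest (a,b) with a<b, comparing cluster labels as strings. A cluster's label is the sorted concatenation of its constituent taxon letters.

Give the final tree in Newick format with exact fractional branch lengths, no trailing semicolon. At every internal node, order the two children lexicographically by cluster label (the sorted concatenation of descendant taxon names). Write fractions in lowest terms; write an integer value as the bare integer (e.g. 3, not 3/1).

(((L:-19/4,V:59/4):13/4,O:29/4):63/8,W:63/8)

1. join L+V (d=10, Q=-79) ⇒ LV; edges |L|=-19/4, |V|=59/4
  updated: d(LV,O)=21/2, d(LV,W)=19
2. join LV+O (d=21/2, Q=-105/2) ⇒ LOV; edges |LV|=13/4, |O|=29/4
  updated: d(LOV,W)=63/4
3. join LOV+W (d=63/4) ⇒ LOVW; edges |LOV|=63/8, |W|=63/8
final tree: (((L:-19/4,V:59/4):13/4,O:29/4):63/8,W:63/8)
total length: 145/4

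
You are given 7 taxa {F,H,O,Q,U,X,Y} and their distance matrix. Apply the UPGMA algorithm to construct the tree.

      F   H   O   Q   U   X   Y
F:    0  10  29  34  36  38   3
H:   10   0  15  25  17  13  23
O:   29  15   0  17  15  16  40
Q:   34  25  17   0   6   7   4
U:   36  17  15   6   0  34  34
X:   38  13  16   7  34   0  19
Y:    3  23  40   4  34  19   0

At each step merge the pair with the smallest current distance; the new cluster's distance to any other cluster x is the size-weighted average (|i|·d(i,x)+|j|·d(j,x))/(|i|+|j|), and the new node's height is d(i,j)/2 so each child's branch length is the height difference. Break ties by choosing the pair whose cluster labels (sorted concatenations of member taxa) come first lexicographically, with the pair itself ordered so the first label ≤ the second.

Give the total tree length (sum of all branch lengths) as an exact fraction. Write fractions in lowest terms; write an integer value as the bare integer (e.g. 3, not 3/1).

1651/30

iteration 1: select F,Y (d=3); attach at lengths (3/2, 3/2); label the merged cluster FY
  updated: d(FY,H)=33/2, d(FY,O)=69/2, d(FY,Q)=19, d(FY,U)=35, d(FY,X)=57/2
iteration 2: select Q,U (d=6); attach at lengths (3, 3); label the merged cluster QU
  updated: d(FY,QU)=27, d(H,QU)=21, d(O,QU)=16, d(QU,X)=41/2
iteration 3: select H,X (d=13); attach at lengths (13/2, 13/2); label the merged cluster HX
  updated: d(FY,HX)=45/2, d(HX,O)=31/2, d(HX,QU)=83/4
iteration 4: select HX,O (d=31/2); attach at lengths (5/4, 31/4); label the merged cluster HOX
  updated: d(FY,HOX)=53/2, d(HOX,QU)=115/6
iteration 5: select HOX,QU (d=115/6); attach at lengths (11/6, 79/12); label the merged cluster HOQUX
  updated: d(FY,HOQUX)=267/10
iteration 6: select FY,HOQUX (d=267/10); attach at lengths (237/20, 113/30); label the merged cluster FHOQUXY
final tree: ((F:3/2,Y:3/2):237/20,(((H:13/2,X:13/2):5/4,O:31/4):11/6,(Q:3,U:3):79/12):113/30)
total length: 1651/30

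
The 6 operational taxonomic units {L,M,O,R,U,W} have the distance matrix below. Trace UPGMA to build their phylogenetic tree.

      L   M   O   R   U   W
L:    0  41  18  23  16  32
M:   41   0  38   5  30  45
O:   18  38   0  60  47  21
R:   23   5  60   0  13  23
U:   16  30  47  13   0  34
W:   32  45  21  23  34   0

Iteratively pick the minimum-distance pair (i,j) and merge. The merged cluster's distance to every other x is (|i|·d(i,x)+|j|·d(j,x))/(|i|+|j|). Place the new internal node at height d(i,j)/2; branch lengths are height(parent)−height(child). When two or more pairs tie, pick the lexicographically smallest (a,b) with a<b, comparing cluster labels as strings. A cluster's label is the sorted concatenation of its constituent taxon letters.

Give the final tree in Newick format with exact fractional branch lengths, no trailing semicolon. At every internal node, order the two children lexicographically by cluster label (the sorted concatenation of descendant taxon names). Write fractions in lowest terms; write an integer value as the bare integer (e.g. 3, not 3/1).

(((L:8,U:8):43/8,(M:5/2,R:5/2):87/8):83/16,(O:21/2,W:21/2):129/16)

1. join M+R (d=5) ⇒ MR; edges |M|=5/2, |R|=5/2
  updated: d(L,MR)=32, d(MR,O)=49, d(MR,U)=43/2, d(MR,W)=34
2. join L+U (d=16) ⇒ LU; edges |L|=8, |U|=8
  updated: d(LU,MR)=107/4, d(LU,O)=65/2, d(LU,W)=33
3. join O+W (d=21) ⇒ OW; edges |O|=21/2, |W|=21/2
  updated: d(LU,OW)=131/4, d(MR,OW)=83/2
4. join LU+MR (d=107/4) ⇒ LMRU; edges |LU|=43/8, |MR|=87/8
  updated: d(LMRU,OW)=297/8
5. join LMRU+OW (d=297/8) ⇒ LMORUW; edges |LMRU|=83/16, |OW|=129/16
final tree: (((L:8,U:8):43/8,(M:5/2,R:5/2):87/8):83/16,(O:21/2,W:21/2):129/16)
total length: 143/2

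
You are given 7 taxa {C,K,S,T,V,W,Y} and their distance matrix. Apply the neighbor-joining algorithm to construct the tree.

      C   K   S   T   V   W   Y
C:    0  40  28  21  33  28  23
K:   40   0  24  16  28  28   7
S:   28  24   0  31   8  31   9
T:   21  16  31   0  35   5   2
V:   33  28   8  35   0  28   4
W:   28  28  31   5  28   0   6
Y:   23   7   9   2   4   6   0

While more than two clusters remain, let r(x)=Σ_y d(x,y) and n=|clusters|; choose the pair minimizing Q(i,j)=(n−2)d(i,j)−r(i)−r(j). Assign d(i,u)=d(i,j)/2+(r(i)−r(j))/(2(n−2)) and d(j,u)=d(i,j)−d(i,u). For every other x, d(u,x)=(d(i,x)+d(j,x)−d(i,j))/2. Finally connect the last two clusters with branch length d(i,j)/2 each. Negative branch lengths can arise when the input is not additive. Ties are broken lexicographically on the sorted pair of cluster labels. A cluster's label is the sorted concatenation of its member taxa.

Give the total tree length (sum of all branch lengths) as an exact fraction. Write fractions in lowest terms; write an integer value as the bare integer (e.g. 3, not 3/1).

1819/32

1. join S+V (d=8, Q=-227) ⇒ SV; edges |S|=7/2, |V|=9/2
  updated: d(C,SV)=53/2, d(K,SV)=22, d(SV,T)=29, d(SV,W)=51/2, d(SV,Y)=5/2
2. join T+W (d=5, Q=-291/2) ⇒ TW; edges |T|=1/16, |W|=79/16
  updated: d(C,TW)=22, d(K,TW)=39/2, d(SV,TW)=99/4, d(TW,Y)=3/2
3. join C+TW (d=22, Q=-453/4) ⇒ CTW; edges |C|=439/24, |TW|=89/24
  updated: d(CTW,K)=75/4, d(CTW,SV)=117/8, d(CTW,Y)=5/4
4. join CTW+K (d=75/4, Q=-359/8) ⇒ CKTW; edges |CTW|=195/32, |K|=405/32
  updated: d(CKTW,SV)=143/16, d(CKTW,Y)=-21/4
5. join CKTW+SV (d=143/16, Q=-99/16) ⇒ CKSTVW; edges |CKTW|=19/32, |SV|=267/32
  updated: d(CKSTVW,Y)=-187/32
6. join CKSTVW+Y (d=-187/32) ⇒ CKSTVWY; edges |CKSTVW|=-187/64, |Y|=-187/64
final tree: ((((C:439/24,(T:1/16,W:79/16):89/24):195/32,K:405/32):19/32,(S:7/2,V:9/2):267/32):-187/64,Y:-187/64)
total length: 1819/32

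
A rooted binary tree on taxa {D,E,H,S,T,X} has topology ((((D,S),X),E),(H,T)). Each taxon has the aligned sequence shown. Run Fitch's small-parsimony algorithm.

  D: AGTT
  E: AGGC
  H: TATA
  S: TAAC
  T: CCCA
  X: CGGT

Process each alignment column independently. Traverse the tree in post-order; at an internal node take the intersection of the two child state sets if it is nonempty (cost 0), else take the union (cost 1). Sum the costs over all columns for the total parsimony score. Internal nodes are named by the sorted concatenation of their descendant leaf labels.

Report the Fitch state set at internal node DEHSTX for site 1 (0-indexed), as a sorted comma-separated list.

A,C,G

[col 0] DS: children D:{A}, S:{T} ∪→ {A,T}; cost 1
[col 0] DSX: children DS:{A,T}, X:{C} ∪→ {A,C,T}; cost 1
[col 0] DESX: children DSX:{A,C,T}, E:{A} ∩→ {A}; cost 0
[col 0] HT: children H:{T}, T:{C} ∪→ {C,T}; cost 1
[col 0] DEHSTX: children DESX:{A}, HT:{C,T} ∪→ {A,C,T}; cost 1
[col 1] DS: children D:{G}, S:{A} ∪→ {A,G}; cost 1
[col 1] DSX: children DS:{A,G}, X:{G} ∩→ {G}; cost 0
[col 1] DESX: children DSX:{G}, E:{G} ∩→ {G}; cost 0
[col 1] HT: children H:{A}, T:{C} ∪→ {A,C}; cost 1
[col 1] DEHSTX: children DESX:{G}, HT:{A,C} ∪→ {A,C,G}; cost 1
[col 2] DS: children D:{T}, S:{A} ∪→ {A,T}; cost 1
[col 2] DSX: children DS:{A,T}, X:{G} ∪→ {A,G,T}; cost 1
[col 2] DESX: children DSX:{A,G,T}, E:{G} ∩→ {G}; cost 0
[col 2] HT: children H:{T}, T:{C} ∪→ {C,T}; cost 1
[col 2] DEHSTX: children DESX:{G}, HT:{C,T} ∪→ {C,G,T}; cost 1
[col 3] DS: children D:{T}, S:{C} ∪→ {C,T}; cost 1
[col 3] DSX: children DS:{C,T}, X:{T} ∩→ {T}; cost 0
[col 3] DESX: children DSX:{T}, E:{C} ∪→ {C,T}; cost 1
[col 3] HT: children H:{A}, T:{A} ∩→ {A}; cost 0
[col 3] DEHSTX: children DESX:{C,T}, HT:{A} ∪→ {A,C,T}; cost 1
per-site changes: [4, 3, 4, 3]; total = 14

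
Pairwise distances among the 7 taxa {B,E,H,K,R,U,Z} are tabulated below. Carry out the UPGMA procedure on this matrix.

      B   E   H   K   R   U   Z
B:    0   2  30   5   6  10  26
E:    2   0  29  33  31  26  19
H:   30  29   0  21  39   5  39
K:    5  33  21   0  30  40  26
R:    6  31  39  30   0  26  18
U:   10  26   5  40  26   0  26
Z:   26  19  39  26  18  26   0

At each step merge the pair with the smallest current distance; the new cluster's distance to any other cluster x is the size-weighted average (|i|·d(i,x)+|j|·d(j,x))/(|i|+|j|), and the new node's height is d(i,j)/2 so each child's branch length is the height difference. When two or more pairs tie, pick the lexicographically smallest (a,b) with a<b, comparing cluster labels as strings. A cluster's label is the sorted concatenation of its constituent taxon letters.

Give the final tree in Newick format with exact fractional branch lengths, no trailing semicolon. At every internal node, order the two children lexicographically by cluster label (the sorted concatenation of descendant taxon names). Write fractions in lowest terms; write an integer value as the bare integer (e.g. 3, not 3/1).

iteration 1: select B,E (d=2); attach at lengths (1, 1); label the merged cluster BE
  updated: d(BE,H)=59/2, d(BE,K)=19, d(BE,R)=37/2, d(BE,U)=18, d(BE,Z)=45/2
iteration 2: select H,U (d=5); attach at lengths (5/2, 5/2); label the merged cluster HU
  updated: d(BE,HU)=95/4, d(HU,K)=61/2, d(HU,R)=65/2, d(HU,Z)=65/2
iteration 3: select R,Z (d=18); attach at lengths (9, 9); label the merged cluster RZ
  updated: d(BE,RZ)=41/2, d(HU,RZ)=65/2, d(K,RZ)=28
iteration 4: select BE,K (d=19); attach at lengths (17/2, 19/2); label the merged cluster BEK
  updated: d(BEK,HU)=26, d(BEK,RZ)=23
iteration 5: select BEK,RZ (d=23); attach at lengths (2, 5/2); label the merged cluster BEKRZ
  updated: d(BEKRZ,HU)=143/5
iteration 6: select BEKRZ,HU (d=143/5); attach at lengths (14/5, 59/5); label the merged cluster BEHKRUZ
final tree: ((((B:1,E:1):17/2,K:19/2):2,(R:9,Z:9):5/2):14/5,(H:5/2,U:5/2):59/5)
total length: 621/10

((((B:1,E:1):17/2,K:19/2):2,(R:9,Z:9):5/2):14/5,(H:5/2,U:5/2):59/5)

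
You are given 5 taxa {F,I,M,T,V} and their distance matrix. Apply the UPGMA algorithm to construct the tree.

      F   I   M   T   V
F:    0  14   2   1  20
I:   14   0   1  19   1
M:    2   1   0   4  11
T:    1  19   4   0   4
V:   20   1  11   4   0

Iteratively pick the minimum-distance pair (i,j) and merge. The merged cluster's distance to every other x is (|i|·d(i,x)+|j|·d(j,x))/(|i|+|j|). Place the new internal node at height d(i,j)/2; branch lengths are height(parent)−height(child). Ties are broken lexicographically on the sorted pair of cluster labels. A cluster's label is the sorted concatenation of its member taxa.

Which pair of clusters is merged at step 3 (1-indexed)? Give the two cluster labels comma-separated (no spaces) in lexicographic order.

iteration 1: select F,T (d=1); attach at lengths (1/2, 1/2); label the merged cluster FT
  updated: d(FT,I)=33/2, d(FT,M)=3, d(FT,V)=12
iteration 2: select I,M (d=1); attach at lengths (1/2, 1/2); label the merged cluster IM
  updated: d(FT,IM)=39/4, d(IM,V)=6
iteration 3: select IM,V (d=6); attach at lengths (5/2, 3); label the merged cluster IMV
  updated: d(FT,IMV)=21/2
iteration 4: select FT,IMV (d=21/2); attach at lengths (19/4, 9/4); label the merged cluster FIMTV
final tree: ((F:1/2,T:1/2):19/4,((I:1/2,M:1/2):5/2,V:3):9/4)
total length: 29/2

IM,V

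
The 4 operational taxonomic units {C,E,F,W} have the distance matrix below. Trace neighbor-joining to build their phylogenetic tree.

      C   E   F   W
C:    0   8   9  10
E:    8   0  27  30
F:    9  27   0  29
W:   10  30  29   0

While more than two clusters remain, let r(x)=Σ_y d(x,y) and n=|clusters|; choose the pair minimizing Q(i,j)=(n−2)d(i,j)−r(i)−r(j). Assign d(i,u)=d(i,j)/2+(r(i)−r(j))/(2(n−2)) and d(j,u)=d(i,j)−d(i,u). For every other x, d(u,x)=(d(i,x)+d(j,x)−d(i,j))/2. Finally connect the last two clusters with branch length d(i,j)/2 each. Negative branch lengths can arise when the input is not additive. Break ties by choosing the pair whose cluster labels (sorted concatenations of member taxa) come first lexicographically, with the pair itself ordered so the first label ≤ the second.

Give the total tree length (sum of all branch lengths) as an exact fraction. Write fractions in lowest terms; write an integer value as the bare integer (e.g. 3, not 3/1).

75/2

iteration 1: select C,E (d=8, Q=-76); attach at lengths (-11/2, 27/2); label the merged cluster CE
  updated: d(CE,F)=14, d(CE,W)=16
iteration 2: select CE,F (d=14, Q=-59); attach at lengths (1/2, 27/2); label the merged cluster CEF
  updated: d(CEF,W)=31/2
iteration 3: select CEF,W (d=31/2); attach at lengths (31/4, 31/4); label the merged cluster CEFW
final tree: (((C:-11/2,E:27/2):1/2,F:27/2):31/4,W:31/4)
total length: 75/2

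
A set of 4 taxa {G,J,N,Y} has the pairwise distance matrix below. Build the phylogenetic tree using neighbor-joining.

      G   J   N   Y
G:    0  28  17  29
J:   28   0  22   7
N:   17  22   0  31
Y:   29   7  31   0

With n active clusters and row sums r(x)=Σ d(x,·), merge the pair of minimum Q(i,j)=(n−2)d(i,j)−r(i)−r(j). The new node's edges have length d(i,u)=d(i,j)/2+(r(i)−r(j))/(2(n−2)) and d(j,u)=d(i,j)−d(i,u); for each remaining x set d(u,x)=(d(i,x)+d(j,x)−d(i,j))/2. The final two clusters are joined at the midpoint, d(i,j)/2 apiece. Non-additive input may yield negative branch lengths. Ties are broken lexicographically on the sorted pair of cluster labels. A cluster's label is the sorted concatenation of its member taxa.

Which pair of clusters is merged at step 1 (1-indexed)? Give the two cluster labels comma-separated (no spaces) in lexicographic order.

1. join G+N (d=17, Q=-110) ⇒ GN; edges |G|=19/2, |N|=15/2
  updated: d(GN,J)=33/2, d(GN,Y)=43/2
2. join GN+J (d=33/2, Q=-45) ⇒ GJN; edges |GN|=31/2, |J|=1
  updated: d(GJN,Y)=6
3. join GJN+Y (d=6) ⇒ GJNY; edges |GJN|=3, |Y|=3
final tree: (((G:19/2,N:15/2):31/2,J:1):3,Y:3)
total length: 79/2

G,N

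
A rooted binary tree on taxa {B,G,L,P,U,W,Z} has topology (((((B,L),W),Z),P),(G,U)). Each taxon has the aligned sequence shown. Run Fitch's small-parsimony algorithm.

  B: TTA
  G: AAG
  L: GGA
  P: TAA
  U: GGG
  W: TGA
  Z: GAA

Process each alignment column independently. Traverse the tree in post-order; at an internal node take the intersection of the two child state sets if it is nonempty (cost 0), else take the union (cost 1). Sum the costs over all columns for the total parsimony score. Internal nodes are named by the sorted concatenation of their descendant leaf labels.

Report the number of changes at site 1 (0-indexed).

3

BL@0: {T} ∪ {G} = {G,T} (union, +1)
BLW@0: {G,T} ∩ {T} = {T} (intersection, +0)
BLWZ@0: {T} ∪ {G} = {G,T} (union, +1)
BLPWZ@0: {G,T} ∩ {T} = {T} (intersection, +0)
GU@0: {A} ∪ {G} = {A,G} (union, +1)
BGLPUWZ@0: {T} ∪ {A,G} = {A,G,T} (union, +1)
BL@1: {T} ∪ {G} = {G,T} (union, +1)
BLW@1: {G,T} ∩ {G} = {G} (intersection, +0)
BLWZ@1: {G} ∪ {A} = {A,G} (union, +1)
BLPWZ@1: {A,G} ∩ {A} = {A} (intersection, +0)
GU@1: {A} ∪ {G} = {A,G} (union, +1)
BGLPUWZ@1: {A} ∩ {A,G} = {A} (intersection, +0)
BL@2: {A} ∩ {A} = {A} (intersection, +0)
BLW@2: {A} ∩ {A} = {A} (intersection, +0)
BLWZ@2: {A} ∩ {A} = {A} (intersection, +0)
BLPWZ@2: {A} ∩ {A} = {A} (intersection, +0)
GU@2: {G} ∩ {G} = {G} (intersection, +0)
BGLPUWZ@2: {A} ∪ {G} = {A,G} (union, +1)
per-site changes: [4, 3, 1]; total = 8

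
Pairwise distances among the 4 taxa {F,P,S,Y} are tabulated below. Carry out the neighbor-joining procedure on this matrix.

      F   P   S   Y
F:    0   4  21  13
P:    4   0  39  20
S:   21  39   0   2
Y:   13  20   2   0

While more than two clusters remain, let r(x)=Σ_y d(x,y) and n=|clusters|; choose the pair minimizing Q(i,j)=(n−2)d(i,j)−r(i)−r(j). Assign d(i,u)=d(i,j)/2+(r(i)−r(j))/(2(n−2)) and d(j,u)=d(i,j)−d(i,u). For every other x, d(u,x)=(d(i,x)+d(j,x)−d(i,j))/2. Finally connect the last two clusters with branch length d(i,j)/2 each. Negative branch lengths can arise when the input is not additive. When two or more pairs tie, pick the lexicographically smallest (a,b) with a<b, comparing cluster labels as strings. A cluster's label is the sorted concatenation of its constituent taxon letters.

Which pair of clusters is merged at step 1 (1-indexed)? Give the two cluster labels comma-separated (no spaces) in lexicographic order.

F,P

1. join F+P (d=4, Q=-93) ⇒ FP; edges |F|=-17/4, |P|=33/4
  updated: d(FP,S)=28, d(FP,Y)=29/2
2. join FP+S (d=28, Q=-89/2) ⇒ FPS; edges |FP|=81/4, |S|=31/4
  updated: d(FPS,Y)=-23/4
3. join FPS+Y (d=-23/4) ⇒ FPSY; edges |FPS|=-23/8, |Y|=-23/8
final tree: (((F:-17/4,P:33/4):81/4,S:31/4):-23/8,Y:-23/8)
total length: 105/4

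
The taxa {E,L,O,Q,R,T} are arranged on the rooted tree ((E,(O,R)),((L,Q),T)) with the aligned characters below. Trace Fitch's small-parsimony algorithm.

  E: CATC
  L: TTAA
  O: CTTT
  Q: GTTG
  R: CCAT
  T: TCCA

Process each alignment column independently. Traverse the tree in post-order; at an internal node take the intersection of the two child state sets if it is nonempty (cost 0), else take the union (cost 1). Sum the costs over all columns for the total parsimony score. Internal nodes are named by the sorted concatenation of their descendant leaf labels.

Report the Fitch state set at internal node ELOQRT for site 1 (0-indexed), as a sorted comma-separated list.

C,T

OR@0: {C} ∩ {C} = {C} (intersection, +0)
EOR@0: {C} ∩ {C} = {C} (intersection, +0)
LQ@0: {T} ∪ {G} = {G,T} (union, +1)
LQT@0: {G,T} ∩ {T} = {T} (intersection, +0)
ELOQRT@0: {C} ∪ {T} = {C,T} (union, +1)
OR@1: {T} ∪ {C} = {C,T} (union, +1)
EOR@1: {A} ∪ {C,T} = {A,C,T} (union, +1)
LQ@1: {T} ∩ {T} = {T} (intersection, +0)
LQT@1: {T} ∪ {C} = {C,T} (union, +1)
ELOQRT@1: {A,C,T} ∩ {C,T} = {C,T} (intersection, +0)
OR@2: {T} ∪ {A} = {A,T} (union, +1)
EOR@2: {T} ∩ {A,T} = {T} (intersection, +0)
LQ@2: {A} ∪ {T} = {A,T} (union, +1)
LQT@2: {A,T} ∪ {C} = {A,C,T} (union, +1)
ELOQRT@2: {T} ∩ {A,C,T} = {T} (intersection, +0)
OR@3: {T} ∩ {T} = {T} (intersection, +0)
EOR@3: {C} ∪ {T} = {C,T} (union, +1)
LQ@3: {A} ∪ {G} = {A,G} (union, +1)
LQT@3: {A,G} ∩ {A} = {A} (intersection, +0)
ELOQRT@3: {C,T} ∪ {A} = {A,C,T} (union, +1)
per-site changes: [2, 3, 3, 3]; total = 11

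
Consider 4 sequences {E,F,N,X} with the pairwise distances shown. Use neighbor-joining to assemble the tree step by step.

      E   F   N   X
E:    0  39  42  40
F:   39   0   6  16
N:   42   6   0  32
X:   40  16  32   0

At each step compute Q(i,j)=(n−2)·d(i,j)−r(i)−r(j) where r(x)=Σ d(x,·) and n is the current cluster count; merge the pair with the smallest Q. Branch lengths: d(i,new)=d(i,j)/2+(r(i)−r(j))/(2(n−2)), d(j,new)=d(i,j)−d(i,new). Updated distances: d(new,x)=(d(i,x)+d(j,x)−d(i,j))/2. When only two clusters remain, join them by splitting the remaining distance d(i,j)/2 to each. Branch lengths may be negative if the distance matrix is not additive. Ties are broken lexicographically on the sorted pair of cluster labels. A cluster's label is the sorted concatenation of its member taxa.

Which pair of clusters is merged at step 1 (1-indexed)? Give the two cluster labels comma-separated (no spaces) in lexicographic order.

E,X

iteration 1: select E,X (d=40, Q=-129); attach at lengths (113/4, 47/4); label the merged cluster EX
  updated: d(EX,F)=15/2, d(EX,N)=17
iteration 2: select EX,F (d=15/2, Q=-61/2); attach at lengths (37/4, -7/4); label the merged cluster EFX
  updated: d(EFX,N)=31/4
iteration 3: select EFX,N (d=31/4); attach at lengths (31/8, 31/8); label the merged cluster EFNX
final tree: (((E:113/4,X:47/4):37/4,F:-7/4):31/8,N:31/8)
total length: 221/4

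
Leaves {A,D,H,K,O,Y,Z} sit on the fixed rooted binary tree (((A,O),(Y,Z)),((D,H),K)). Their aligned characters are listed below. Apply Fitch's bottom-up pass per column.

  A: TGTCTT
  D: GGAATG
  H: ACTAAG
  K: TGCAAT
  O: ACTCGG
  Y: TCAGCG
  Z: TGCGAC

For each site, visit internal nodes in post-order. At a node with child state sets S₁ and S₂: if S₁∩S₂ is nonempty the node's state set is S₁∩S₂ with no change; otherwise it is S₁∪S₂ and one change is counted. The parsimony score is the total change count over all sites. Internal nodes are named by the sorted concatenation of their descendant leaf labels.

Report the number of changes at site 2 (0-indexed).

4

[col 0] AO: children A:{T}, O:{A} ∪→ {A,T}; cost 1
[col 0] YZ: children Y:{T}, Z:{T} ∩→ {T}; cost 0
[col 0] AOYZ: children AO:{A,T}, YZ:{T} ∩→ {T}; cost 0
[col 0] DH: children D:{G}, H:{A} ∪→ {A,G}; cost 1
[col 0] DHK: children DH:{A,G}, K:{T} ∪→ {A,G,T}; cost 1
[col 0] ADHKOYZ: children AOYZ:{T}, DHK:{A,G,T} ∩→ {T}; cost 0
[col 1] AO: children A:{G}, O:{C} ∪→ {C,G}; cost 1
[col 1] YZ: children Y:{C}, Z:{G} ∪→ {C,G}; cost 1
[col 1] AOYZ: children AO:{C,G}, YZ:{C,G} ∩→ {C,G}; cost 0
[col 1] DH: children D:{G}, H:{C} ∪→ {C,G}; cost 1
[col 1] DHK: children DH:{C,G}, K:{G} ∩→ {G}; cost 0
[col 1] ADHKOYZ: children AOYZ:{C,G}, DHK:{G} ∩→ {G}; cost 0
[col 2] AO: children A:{T}, O:{T} ∩→ {T}; cost 0
[col 2] YZ: children Y:{A}, Z:{C} ∪→ {A,C}; cost 1
[col 2] AOYZ: children AO:{T}, YZ:{A,C} ∪→ {A,C,T}; cost 1
[col 2] DH: children D:{A}, H:{T} ∪→ {A,T}; cost 1
[col 2] DHK: children DH:{A,T}, K:{C} ∪→ {A,C,T}; cost 1
[col 2] ADHKOYZ: children AOYZ:{A,C,T}, DHK:{A,C,T} ∩→ {A,C,T}; cost 0
[col 3] AO: children A:{C}, O:{C} ∩→ {C}; cost 0
[col 3] YZ: children Y:{G}, Z:{G} ∩→ {G}; cost 0
[col 3] AOYZ: children AO:{C}, YZ:{G} ∪→ {C,G}; cost 1
[col 3] DH: children D:{A}, H:{A} ∩→ {A}; cost 0
[col 3] DHK: children DH:{A}, K:{A} ∩→ {A}; cost 0
[col 3] ADHKOYZ: children AOYZ:{C,G}, DHK:{A} ∪→ {A,C,G}; cost 1
[col 4] AO: children A:{T}, O:{G} ∪→ {G,T}; cost 1
[col 4] YZ: children Y:{C}, Z:{A} ∪→ {A,C}; cost 1
[col 4] AOYZ: children AO:{G,T}, YZ:{A,C} ∪→ {A,C,G,T}; cost 1
[col 4] DH: children D:{T}, H:{A} ∪→ {A,T}; cost 1
[col 4] DHK: children DH:{A,T}, K:{A} ∩→ {A}; cost 0
[col 4] ADHKOYZ: children AOYZ:{A,C,G,T}, DHK:{A} ∩→ {A}; cost 0
[col 5] AO: children A:{T}, O:{G} ∪→ {G,T}; cost 1
[col 5] YZ: children Y:{G}, Z:{C} ∪→ {C,G}; cost 1
[col 5] AOYZ: children AO:{G,T}, YZ:{C,G} ∩→ {G}; cost 0
[col 5] DH: children D:{G}, H:{G} ∩→ {G}; cost 0
[col 5] DHK: children DH:{G}, K:{T} ∪→ {G,T}; cost 1
[col 5] ADHKOYZ: children AOYZ:{G}, DHK:{G,T} ∩→ {G}; cost 0
per-site changes: [3, 3, 4, 2, 4, 3]; total = 19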